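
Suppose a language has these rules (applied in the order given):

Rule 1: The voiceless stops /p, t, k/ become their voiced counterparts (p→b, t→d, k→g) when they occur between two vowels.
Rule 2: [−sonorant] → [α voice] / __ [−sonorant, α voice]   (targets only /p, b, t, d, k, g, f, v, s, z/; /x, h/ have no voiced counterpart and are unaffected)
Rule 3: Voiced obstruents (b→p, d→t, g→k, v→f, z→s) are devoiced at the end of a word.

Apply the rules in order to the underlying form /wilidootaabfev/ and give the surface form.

Rule 1 (intervocalic voicing): /t/ is a voiceless stop between vowels /o/ and /a/, so it voices to [d]. /wilidootaabfev/ → wilidoodaabfev.
Rule 2 (regressive voicing assimilation): /b/ precedes the voiceless obstruent /f/, so it devoices to [p] by assimilation. /wilidoodaabfev/ → wilidoodaapfev.
Rule 3 (final devoicing): /v/ is a voiced obstruent in word-final position, so it devoices to [f]. /wilidoodaapfev/ → wilidoodaapfef.

wilidoodaapfef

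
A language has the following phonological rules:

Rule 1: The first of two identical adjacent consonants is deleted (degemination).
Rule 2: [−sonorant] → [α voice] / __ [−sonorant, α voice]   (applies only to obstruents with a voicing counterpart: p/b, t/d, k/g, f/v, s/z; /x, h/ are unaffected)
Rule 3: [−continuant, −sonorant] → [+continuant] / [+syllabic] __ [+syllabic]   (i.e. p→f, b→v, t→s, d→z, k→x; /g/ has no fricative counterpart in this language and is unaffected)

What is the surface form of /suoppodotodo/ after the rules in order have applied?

Rule 1 (degemination): /pp/ is a geminate; the first /p/ deletes. /suoppodotodo/ → suopodotodo.
Rule 2 (regressive voicing assimilation): no segment meets the environment; /suopodotodo/ is unchanged.
Rule 3 (intervocalic spirantization): /p/ is a stop between vowels /o/ and /o/, so it spirantizes to the fricative [f]. /d/ is a stop between vowels /o/ and /o/, so it spirantizes to the fricative [z]. /t/ is a stop between vowels /o/ and /o/, so it spirantizes to the fricative [s]. /d/ is a stop between vowels /o/ and /o/, so it spirantizes to the fricative [z]. /suopodotodo/ → suofozosozo.

suofozosozo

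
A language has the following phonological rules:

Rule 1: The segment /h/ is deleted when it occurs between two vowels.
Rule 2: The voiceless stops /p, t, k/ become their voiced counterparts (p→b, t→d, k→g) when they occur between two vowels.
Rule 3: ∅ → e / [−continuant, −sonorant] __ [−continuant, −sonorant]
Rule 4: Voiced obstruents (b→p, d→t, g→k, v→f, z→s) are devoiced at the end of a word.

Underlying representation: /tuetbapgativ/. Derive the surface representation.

tuetebapegadif

Rule 1 (intervocalic h-deletion): no segment meets the environment; /tuetbapgativ/ is unchanged.
Rule 2 (intervocalic voicing): /t/ is a voiceless stop between vowels /a/ and /i/, so it voices to [d]. /tuetbapgativ/ → tuetbapgadiv.
Rule 3 (stop-cluster e-epenthesis): /t/ and /b/ form a stop–stop cluster, so [e] is inserted between them. /p/ and /g/ form a stop–stop cluster, so [e] is inserted between them. /tuetbapgadiv/ → tuetebapegadiv.
Rule 4 (final devoicing): /v/ is a voiced obstruent in word-final position, so it devoices to [f]. /tuetebapegadiv/ → tuetebapegadif.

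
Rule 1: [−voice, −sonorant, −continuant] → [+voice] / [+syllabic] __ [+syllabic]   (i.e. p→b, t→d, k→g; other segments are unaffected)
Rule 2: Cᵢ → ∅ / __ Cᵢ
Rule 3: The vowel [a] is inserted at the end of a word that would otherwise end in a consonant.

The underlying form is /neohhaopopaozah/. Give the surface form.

neohaobobaozaha

Rule 1 (intervocalic voicing): /p/ is a voiceless stop between vowels /o/ and /o/, so it voices to [b]. /p/ is a voiceless stop between vowels /o/ and /a/, so it voices to [b]. /neohhaopopaozah/ → neohhaobobaozah.
Rule 2 (degemination): /hh/ is a geminate; the first /h/ deletes. /neohhaobobaozah/ → neohaobobaozah.
Rule 3 (final a-epenthesis): the form ends in the consonant /h/, so [a] is inserted word-finally. /neohaobobaozah/ → neohaobobaozaha.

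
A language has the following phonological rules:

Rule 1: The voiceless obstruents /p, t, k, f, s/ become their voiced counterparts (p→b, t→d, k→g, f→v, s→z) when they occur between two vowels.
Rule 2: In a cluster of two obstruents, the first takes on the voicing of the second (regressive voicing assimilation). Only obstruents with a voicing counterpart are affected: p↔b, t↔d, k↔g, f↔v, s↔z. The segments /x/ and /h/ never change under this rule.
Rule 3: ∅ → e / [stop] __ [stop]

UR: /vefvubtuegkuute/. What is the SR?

vevvupetuekekuude

Rule 1 (intervocalic voicing): /t/ is a voiceless obstruent between vowels /u/ and /e/, so it voices to [d]. /vefvubtuegkuute/ → vefvubtuegkuude.
Rule 2 (regressive voicing assimilation): /f/ precedes the voiced obstruent /v/, so it voices to [v] by assimilation. /b/ precedes the voiceless obstruent /t/, so it devoices to [p] by assimilation. /g/ precedes the voiceless obstruent /k/, so it devoices to [k] by assimilation. /vefvubtuegkuude/ → vevvuptuekkuude.
Rule 3 (stop-cluster e-epenthesis): /p/ and /t/ form a stop–stop cluster, so [e] is inserted between them. /k/ and /k/ form a stop–stop cluster, so [e] is inserted between them. /vevvuptuekkuude/ → vevvupetuekekuude.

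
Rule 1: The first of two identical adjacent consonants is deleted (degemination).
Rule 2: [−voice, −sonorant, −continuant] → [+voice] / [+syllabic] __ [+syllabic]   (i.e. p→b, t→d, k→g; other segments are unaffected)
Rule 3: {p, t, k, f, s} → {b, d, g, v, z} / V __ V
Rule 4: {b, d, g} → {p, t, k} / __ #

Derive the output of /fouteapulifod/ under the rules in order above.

Rule 1 (degemination): no segment meets the environment; /fouteapulifod/ is unchanged.
Rule 2 (intervocalic voicing): /t/ is a voiceless stop between vowels /u/ and /e/, so it voices to [d]. /p/ is a voiceless stop between vowels /a/ and /u/, so it voices to [b]. /fouteapulifod/ → foudeabulifod.
Rule 3 (intervocalic voicing): /f/ is a voiceless obstruent between vowels /i/ and /o/, so it voices to [v]. /foudeabulifod/ → foudeabulivod.
Rule 4 (final devoicing): /d/ is a voiced stop in word-final position, so it devoices to [t]. /foudeabulivod/ → foudeabulivot.

foudeabulivot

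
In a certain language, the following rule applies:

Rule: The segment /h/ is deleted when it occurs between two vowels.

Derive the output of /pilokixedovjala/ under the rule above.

pilokixedovjala

No segment of /pilokixedovjala/ meets the structural description of the rule, so the form surfaces unchanged.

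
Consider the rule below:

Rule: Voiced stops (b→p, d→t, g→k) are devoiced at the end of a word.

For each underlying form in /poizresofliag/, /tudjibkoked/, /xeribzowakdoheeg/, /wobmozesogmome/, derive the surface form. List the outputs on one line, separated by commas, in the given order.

poizresofliak, tudjibkoket, xeribzowakdoheek, wobmozesogmome

/poizresofliag/: /g/ is a voiced stop in word-final position, so it devoices to [k]. → [poizresofliak].
/tudjibkoked/: /d/ is a voiced stop in word-final position, so it devoices to [t]. → [tudjibkoket].
/xeribzowakdoheeg/: /g/ is a voiced stop in word-final position, so it devoices to [k]. → [xeribzowakdoheek].
/wobmozesogmome/: the rule's environment is not met; surfaces unchanged as [wobmozesogmome].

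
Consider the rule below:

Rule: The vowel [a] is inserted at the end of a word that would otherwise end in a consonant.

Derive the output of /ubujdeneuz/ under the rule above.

the form ends in the consonant /z/, so [a] is inserted word-finally.
Surface form: [ubujdeneuza].

ubujdeneuza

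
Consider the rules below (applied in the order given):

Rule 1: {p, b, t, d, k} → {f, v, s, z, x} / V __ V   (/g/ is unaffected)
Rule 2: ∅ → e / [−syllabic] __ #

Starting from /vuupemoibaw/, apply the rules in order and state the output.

vuufemoivawe

Rule 1 (intervocalic spirantization): /p/ is a stop between vowels /u/ and /e/, so it spirantizes to the fricative [f]. /b/ is a stop between vowels /i/ and /a/, so it spirantizes to the fricative [v]. /vuupemoibaw/ → vuufemoivaw.
Rule 2 (final e-epenthesis): the form ends in the consonant /w/, so [e] is inserted word-finally. /vuufemoivaw/ → vuufemoivawe.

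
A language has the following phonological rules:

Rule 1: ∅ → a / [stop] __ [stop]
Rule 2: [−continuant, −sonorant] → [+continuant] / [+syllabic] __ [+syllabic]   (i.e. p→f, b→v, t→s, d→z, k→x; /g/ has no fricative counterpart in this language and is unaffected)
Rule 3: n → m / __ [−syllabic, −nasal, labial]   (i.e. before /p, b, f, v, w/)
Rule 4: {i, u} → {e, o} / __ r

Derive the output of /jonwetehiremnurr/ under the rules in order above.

jomweseheremnorr

Rule 1 (stop-cluster a-epenthesis): no segment meets the environment; /jonwetehiremnurr/ is unchanged.
Rule 2 (intervocalic spirantization): /t/ is a stop between vowels /e/ and /e/, so it spirantizes to the fricative [s]. /jonwetehiremnurr/ → jonwesehiremnurr.
Rule 3 (nasal place assimilation): /n/ precedes the labial consonant /w/, so it assimilates in place to [m]. /jonwesehiremnurr/ → jomwesehiremnurr.
Rule 4 (pre-rhotic lowering): /i/ is a high vowel immediately before /r/, so it lowers to [e]. /u/ is a high vowel immediately before /r/, so it lowers to [o]. /jomwesehiremnurr/ → jomweseheremnorr.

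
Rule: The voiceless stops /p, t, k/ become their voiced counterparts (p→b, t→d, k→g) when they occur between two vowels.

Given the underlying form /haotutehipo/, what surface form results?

/t/ is a voiceless stop between vowels /o/ and /u/, so it voices to [d].
/t/ is a voiceless stop between vowels /u/ and /e/, so it voices to [d].
/p/ is a voiceless stop between vowels /i/ and /o/, so it voices to [b].
Surface form: [haodudehibo].

haodudehibo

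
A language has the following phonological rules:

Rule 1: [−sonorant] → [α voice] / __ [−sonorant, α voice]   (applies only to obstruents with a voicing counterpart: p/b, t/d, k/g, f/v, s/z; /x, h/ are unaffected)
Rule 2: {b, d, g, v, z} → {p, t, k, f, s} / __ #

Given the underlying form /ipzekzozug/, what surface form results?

Rule 1 (regressive voicing assimilation): /p/ precedes the voiced obstruent /z/, so it voices to [b] by assimilation. /k/ precedes the voiced obstruent /z/, so it voices to [g] by assimilation. /ipzekzozug/ → ibzegzozug.
Rule 2 (final devoicing): /g/ is a voiced obstruent in word-final position, so it devoices to [k]. /ibzegzozug/ → ibzegzozuk.

ibzegzozuk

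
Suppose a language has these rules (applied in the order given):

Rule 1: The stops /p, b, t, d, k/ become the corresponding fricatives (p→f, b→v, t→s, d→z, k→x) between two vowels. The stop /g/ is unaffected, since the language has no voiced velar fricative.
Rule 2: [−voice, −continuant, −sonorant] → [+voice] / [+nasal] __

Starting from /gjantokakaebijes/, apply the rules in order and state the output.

gjandoxaxaevijes

Rule 1 (intervocalic spirantization): /k/ is a stop between vowels /o/ and /a/, so it spirantizes to the fricative [x]. /k/ is a stop between vowels /a/ and /a/, so it spirantizes to the fricative [x]. /b/ is a stop between vowels /e/ and /i/, so it spirantizes to the fricative [v]. /gjantokakaebijes/ → gjantoxaxaevijes.
Rule 2 (post-nasal voicing): /t/ is a voiceless stop immediately after the nasal /n/, so it voices to [d]. /gjantoxaxaevijes/ → gjandoxaxaevijes.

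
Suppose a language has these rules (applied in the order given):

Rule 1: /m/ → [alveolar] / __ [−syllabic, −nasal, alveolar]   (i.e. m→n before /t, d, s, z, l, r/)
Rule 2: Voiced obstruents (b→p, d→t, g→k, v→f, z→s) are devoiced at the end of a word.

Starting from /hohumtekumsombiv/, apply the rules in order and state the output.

Rule 1 (nasal place assimilation): /m/ precedes the alveolar consonant /t/, so it assimilates in place to [n]. /m/ precedes the alveolar consonant /s/, so it assimilates in place to [n]. /hohumtekumsombiv/ → hohuntekunsombiv.
Rule 2 (final devoicing): /v/ is a voiced obstruent in word-final position, so it devoices to [f]. /hohuntekunsombiv/ → hohuntekunsombif.

hohuntekunsombif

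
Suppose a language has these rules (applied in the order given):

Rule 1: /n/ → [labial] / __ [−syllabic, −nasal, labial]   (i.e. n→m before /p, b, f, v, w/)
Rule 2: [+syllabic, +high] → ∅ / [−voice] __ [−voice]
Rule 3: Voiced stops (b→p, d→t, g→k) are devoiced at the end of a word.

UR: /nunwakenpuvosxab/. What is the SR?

Rule 1 (nasal place assimilation): /n/ precedes the labial consonant /w/, so it assimilates in place to [m]. /n/ precedes the labial consonant /p/, so it assimilates in place to [m]. /nunwakenpuvosxab/ → numwakempuvosxab.
Rule 2 (high vowel syncope): no segment meets the environment; /numwakempuvosxab/ is unchanged.
Rule 3 (final devoicing): /b/ is a voiced stop in word-final position, so it devoices to [p]. /numwakempuvosxab/ → numwakempuvosxap.

numwakempuvosxap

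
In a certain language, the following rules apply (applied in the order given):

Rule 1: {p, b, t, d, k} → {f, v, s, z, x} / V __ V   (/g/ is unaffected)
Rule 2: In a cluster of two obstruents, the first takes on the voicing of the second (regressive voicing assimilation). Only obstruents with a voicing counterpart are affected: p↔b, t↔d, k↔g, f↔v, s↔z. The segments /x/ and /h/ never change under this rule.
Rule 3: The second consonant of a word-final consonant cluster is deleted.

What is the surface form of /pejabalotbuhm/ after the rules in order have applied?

Rule 1 (intervocalic spirantization): /b/ is a stop between vowels /a/ and /a/, so it spirantizes to the fricative [v]. /pejabalotbuhm/ → pejavalotbuhm.
Rule 2 (regressive voicing assimilation): /t/ precedes the voiced obstruent /b/, so it voices to [d] by assimilation. /pejavalotbuhm/ → pejavalodbuhm.
Rule 3 (final cluster simplification): /m/ is the second consonant of a word-final cluster /hm/, so it deletes. /pejavalodbuhm/ → pejavalodbuh.

pejavalodbuh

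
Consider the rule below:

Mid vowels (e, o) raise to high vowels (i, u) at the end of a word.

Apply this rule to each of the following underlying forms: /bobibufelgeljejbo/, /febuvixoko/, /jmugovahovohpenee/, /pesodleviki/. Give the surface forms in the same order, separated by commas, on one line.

/bobibufelgeljejbo/: /o/ is a mid vowel in word-final position, so it raises to [u]. → [bobibufelgeljejbu].
/febuvixoko/: /o/ is a mid vowel in word-final position, so it raises to [u]. → [febuvixoku].
/jmugovahovohpenee/: /e/ is a mid vowel in word-final position, so it raises to [i]. → [jmugovahovohpenei].
/pesodleviki/: the rule's environment is not met; surfaces unchanged as [pesodleviki].

bobibufelgeljejbu, febuvixoku, jmugovahovohpenei, pesodleviki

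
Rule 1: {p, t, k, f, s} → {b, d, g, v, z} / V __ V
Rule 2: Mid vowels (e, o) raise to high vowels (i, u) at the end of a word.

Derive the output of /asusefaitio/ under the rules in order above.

azuzevaidiu

Rule 1 (intervocalic voicing): /s/ is a voiceless obstruent between vowels /a/ and /u/, so it voices to [z]. /s/ is a voiceless obstruent between vowels /u/ and /e/, so it voices to [z]. /f/ is a voiceless obstruent between vowels /e/ and /a/, so it voices to [v]. /t/ is a voiceless obstruent between vowels /i/ and /i/, so it voices to [d]. /asusefaitio/ → azuzevaidio.
Rule 2 (final vowel raising): /o/ is a mid vowel in word-final position, so it raises to [u]. /azuzevaidio/ → azuzevaidiu.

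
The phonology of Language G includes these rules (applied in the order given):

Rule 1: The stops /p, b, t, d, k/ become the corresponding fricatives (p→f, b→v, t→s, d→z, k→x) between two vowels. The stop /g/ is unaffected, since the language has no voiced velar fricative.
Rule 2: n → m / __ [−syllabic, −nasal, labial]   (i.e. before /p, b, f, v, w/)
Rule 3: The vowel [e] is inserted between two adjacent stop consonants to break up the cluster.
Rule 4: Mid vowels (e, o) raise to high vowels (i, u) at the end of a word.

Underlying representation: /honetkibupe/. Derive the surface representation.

honetekivufi

Rule 1 (intervocalic spirantization): /b/ is a stop between vowels /i/ and /u/, so it spirantizes to the fricative [v]. /p/ is a stop between vowels /u/ and /e/, so it spirantizes to the fricative [f]. /honetkibupe/ → honetkivufe.
Rule 2 (nasal place assimilation): no segment meets the environment; /honetkivufe/ is unchanged.
Rule 3 (stop-cluster e-epenthesis): /t/ and /k/ form a stop–stop cluster, so [e] is inserted between them. /honetkivufe/ → honetekivufe.
Rule 4 (final vowel raising): /e/ is a mid vowel in word-final position, so it raises to [i]. /honetekivufe/ → honetekivufi.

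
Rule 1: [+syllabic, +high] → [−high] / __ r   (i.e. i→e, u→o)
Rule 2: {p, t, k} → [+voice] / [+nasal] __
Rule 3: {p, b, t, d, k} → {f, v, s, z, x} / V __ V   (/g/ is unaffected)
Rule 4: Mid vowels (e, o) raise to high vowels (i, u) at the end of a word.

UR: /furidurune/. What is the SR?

Rule 1 (pre-rhotic lowering): /u/ is a high vowel immediately before /r/, so it lowers to [o]. /u/ is a high vowel immediately before /r/, so it lowers to [o]. /furidurune/ → foridorune.
Rule 2 (post-nasal voicing): no segment meets the environment; /foridorune/ is unchanged.
Rule 3 (intervocalic spirantization): /d/ is a stop between vowels /i/ and /o/, so it spirantizes to the fricative [z]. /foridorune/ → forizorune.
Rule 4 (final vowel raising): /e/ is a mid vowel in word-final position, so it raises to [i]. /forizorune/ → forizoruni.

forizoruni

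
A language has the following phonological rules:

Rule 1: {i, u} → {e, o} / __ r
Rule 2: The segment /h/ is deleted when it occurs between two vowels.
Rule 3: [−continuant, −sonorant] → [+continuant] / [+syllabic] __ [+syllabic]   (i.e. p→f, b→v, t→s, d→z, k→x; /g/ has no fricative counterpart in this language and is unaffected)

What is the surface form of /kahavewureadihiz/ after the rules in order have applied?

Rule 1 (pre-rhotic lowering): /u/ is a high vowel immediately before /r/, so it lowers to [o]. /kahavewureadihiz/ → kahaveworeadihiz.
Rule 2 (intervocalic h-deletion): /h/ occurs between vowels /a/ and /a/, so it deletes. /h/ occurs between vowels /i/ and /i/, so it deletes. /kahaveworeadihiz/ → kaaveworeadiiz.
Rule 3 (intervocalic spirantization): /d/ is a stop between vowels /a/ and /i/, so it spirantizes to the fricative [z]. /kaaveworeadiiz/ → kaaveworeaziiz.

kaaveworeaziiz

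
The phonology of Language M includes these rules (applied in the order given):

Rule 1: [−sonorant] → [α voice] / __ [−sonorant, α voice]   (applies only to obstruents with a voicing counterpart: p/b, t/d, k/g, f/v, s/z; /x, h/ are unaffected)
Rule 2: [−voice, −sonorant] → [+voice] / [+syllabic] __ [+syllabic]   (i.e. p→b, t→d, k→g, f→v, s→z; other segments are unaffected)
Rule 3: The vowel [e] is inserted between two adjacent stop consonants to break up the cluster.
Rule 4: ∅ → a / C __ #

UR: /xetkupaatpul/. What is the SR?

xetekubaatepula

Rule 1 (regressive voicing assimilation): no segment meets the environment; /xetkupaatpul/ is unchanged.
Rule 2 (intervocalic voicing): /p/ is a voiceless obstruent between vowels /u/ and /a/, so it voices to [b]. /xetkupaatpul/ → xetkubaatpul.
Rule 3 (stop-cluster e-epenthesis): /t/ and /k/ form a stop–stop cluster, so [e] is inserted between them. /t/ and /p/ form a stop–stop cluster, so [e] is inserted between them. /xetkubaatpul/ → xetekubaatepul.
Rule 4 (final a-epenthesis): the form ends in the consonant /l/, so [a] is inserted word-finally. /xetekubaatepul/ → xetekubaatepula.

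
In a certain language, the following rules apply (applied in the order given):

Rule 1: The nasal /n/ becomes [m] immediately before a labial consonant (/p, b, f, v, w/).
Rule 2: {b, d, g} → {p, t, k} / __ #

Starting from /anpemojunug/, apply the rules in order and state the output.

Rule 1 (nasal place assimilation): /n/ precedes the labial consonant /p/, so it assimilates in place to [m]. /anpemojunug/ → ampemojunug.
Rule 2 (final devoicing): /g/ is a voiced stop in word-final position, so it devoices to [k]. /ampemojunug/ → ampemojunuk.

ampemojunuk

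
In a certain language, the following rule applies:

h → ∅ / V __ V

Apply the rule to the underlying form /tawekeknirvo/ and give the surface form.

No segment of /tawekeknirvo/ meets the structural description of the rule, so the form surfaces unchanged.

tawekeknirvo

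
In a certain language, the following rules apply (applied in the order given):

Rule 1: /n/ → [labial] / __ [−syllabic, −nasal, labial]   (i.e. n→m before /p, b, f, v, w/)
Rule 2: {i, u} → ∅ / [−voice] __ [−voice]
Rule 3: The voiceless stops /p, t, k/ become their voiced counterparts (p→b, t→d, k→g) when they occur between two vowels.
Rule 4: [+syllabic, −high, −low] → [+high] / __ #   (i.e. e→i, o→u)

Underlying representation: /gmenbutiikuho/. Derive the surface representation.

gmembudiikhu

Rule 1 (nasal place assimilation): /n/ precedes the labial consonant /b/, so it assimilates in place to [m]. /gmenbutiikuho/ → gmembutiikuho.
Rule 2 (high vowel syncope): /u/ is a high vowel flanked by voiceless consonants /k/ and /h/, so it deletes. /gmembutiikuho/ → gmembutiikho.
Rule 3 (intervocalic voicing): /t/ is a voiceless stop between vowels /u/ and /i/, so it voices to [d]. /gmembutiikho/ → gmembudiikho.
Rule 4 (final vowel raising): /o/ is a mid vowel in word-final position, so it raises to [u]. /gmembudiikho/ → gmembudiikhu.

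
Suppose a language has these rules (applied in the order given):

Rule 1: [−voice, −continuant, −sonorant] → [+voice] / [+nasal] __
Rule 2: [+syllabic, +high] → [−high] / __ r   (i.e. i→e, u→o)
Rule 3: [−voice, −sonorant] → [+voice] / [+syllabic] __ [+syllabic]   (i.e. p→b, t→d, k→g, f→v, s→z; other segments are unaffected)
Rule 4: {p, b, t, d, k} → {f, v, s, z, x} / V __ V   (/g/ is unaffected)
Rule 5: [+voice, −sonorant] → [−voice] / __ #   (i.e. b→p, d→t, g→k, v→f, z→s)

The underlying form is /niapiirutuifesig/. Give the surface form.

Rule 1 (post-nasal voicing): no segment meets the environment; /niapiirutuifesig/ is unchanged.
Rule 2 (pre-rhotic lowering): /i/ is a high vowel immediately before /r/, so it lowers to [e]. /niapiirutuifesig/ → niapierutuifesig.
Rule 3 (intervocalic voicing): /p/ is a voiceless obstruent between vowels /a/ and /i/, so it voices to [b]. /t/ is a voiceless obstruent between vowels /u/ and /u/, so it voices to [d]. /f/ is a voiceless obstruent between vowels /i/ and /e/, so it voices to [v]. /s/ is a voiceless obstruent between vowels /e/ and /i/, so it voices to [z]. /niapierutuifesig/ → niabieruduivezig.
Rule 4 (intervocalic spirantization): /b/ is a stop between vowels /a/ and /i/, so it spirantizes to the fricative [v]. /d/ is a stop between vowels /u/ and /u/, so it spirantizes to the fricative [z]. /niabieruduivezig/ → niavieruzuivezig.
Rule 5 (final devoicing): /g/ is a voiced obstruent in word-final position, so it devoices to [k]. /niavieruzuivezig/ → niavieruzuivezik.

niavieruzuivezik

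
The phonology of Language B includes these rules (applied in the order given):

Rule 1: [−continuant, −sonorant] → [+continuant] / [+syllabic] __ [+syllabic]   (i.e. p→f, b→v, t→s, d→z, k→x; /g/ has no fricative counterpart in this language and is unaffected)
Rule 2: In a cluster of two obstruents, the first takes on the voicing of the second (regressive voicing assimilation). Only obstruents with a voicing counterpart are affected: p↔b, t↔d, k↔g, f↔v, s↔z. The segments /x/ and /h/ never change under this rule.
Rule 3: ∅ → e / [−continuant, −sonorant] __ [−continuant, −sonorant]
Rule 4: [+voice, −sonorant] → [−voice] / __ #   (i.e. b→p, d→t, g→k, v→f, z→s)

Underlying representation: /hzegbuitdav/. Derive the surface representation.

Rule 1 (intervocalic spirantization): no segment meets the environment; /hzegbuitdav/ is unchanged.
Rule 2 (regressive voicing assimilation): /t/ precedes the voiced obstruent /d/, so it voices to [d] by assimilation. /hzegbuitdav/ → hzegbuiddav.
Rule 3 (stop-cluster e-epenthesis): /g/ and /b/ form a stop–stop cluster, so [e] is inserted between them. /d/ and /d/ form a stop–stop cluster, so [e] is inserted between them. /hzegbuiddav/ → hzegebuidedav.
Rule 4 (final devoicing): /v/ is a voiced obstruent in word-final position, so it devoices to [f]. /hzegebuidedav/ → hzegebuidedaf.

hzegebuidedaf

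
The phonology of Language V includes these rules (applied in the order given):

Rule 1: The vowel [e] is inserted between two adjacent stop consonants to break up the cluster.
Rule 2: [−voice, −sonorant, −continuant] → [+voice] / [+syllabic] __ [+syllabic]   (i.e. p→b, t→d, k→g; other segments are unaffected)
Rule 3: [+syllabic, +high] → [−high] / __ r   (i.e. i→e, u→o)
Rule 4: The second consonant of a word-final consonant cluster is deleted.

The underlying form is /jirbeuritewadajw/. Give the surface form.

Rule 1 (stop-cluster e-epenthesis): no segment meets the environment; /jirbeuritewadajw/ is unchanged.
Rule 2 (intervocalic voicing): /t/ is a voiceless stop between vowels /i/ and /e/, so it voices to [d]. /jirbeuritewadajw/ → jirbeuridewadajw.
Rule 3 (pre-rhotic lowering): /i/ is a high vowel immediately before /r/, so it lowers to [e]. /u/ is a high vowel immediately before /r/, so it lowers to [o]. /jirbeuridewadajw/ → jerbeoridewadajw.
Rule 4 (final cluster simplification): /w/ is the second consonant of a word-final cluster /jw/, so it deletes. /jerbeoridewadajw/ → jerbeoridewadaj.

jerbeoridewadaj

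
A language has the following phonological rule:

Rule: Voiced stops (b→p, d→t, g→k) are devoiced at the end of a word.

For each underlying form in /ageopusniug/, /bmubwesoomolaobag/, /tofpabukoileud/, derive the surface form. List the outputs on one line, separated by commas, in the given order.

/ageopusniug/: /g/ is a voiced stop in word-final position, so it devoices to [k]. → [ageopusniuk].
/bmubwesoomolaobag/: /g/ is a voiced stop in word-final position, so it devoices to [k]. → [bmubwesoomolaobak].
/tofpabukoileud/: /d/ is a voiced stop in word-final position, so it devoices to [t]. → [tofpabukoileut].

ageopusniuk, bmubwesoomolaobak, tofpabukoileut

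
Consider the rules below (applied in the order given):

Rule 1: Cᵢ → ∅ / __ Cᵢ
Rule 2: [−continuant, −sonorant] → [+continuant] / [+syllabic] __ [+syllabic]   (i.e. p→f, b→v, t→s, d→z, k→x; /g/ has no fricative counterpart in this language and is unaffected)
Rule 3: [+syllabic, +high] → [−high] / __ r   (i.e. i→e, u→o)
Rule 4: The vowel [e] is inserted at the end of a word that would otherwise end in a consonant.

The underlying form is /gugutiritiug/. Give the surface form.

guguserisiuge

Rule 1 (degemination): no segment meets the environment; /gugutiritiug/ is unchanged.
Rule 2 (intervocalic spirantization): /t/ is a stop between vowels /u/ and /i/, so it spirantizes to the fricative [s]. /t/ is a stop between vowels /i/ and /i/, so it spirantizes to the fricative [s]. /gugutiritiug/ → gugusirisiug.
Rule 3 (pre-rhotic lowering): /i/ is a high vowel immediately before /r/, so it lowers to [e]. /gugusirisiug/ → guguserisiug.
Rule 4 (final e-epenthesis): the form ends in the consonant /g/, so [e] is inserted word-finally. /guguserisiug/ → guguserisiuge.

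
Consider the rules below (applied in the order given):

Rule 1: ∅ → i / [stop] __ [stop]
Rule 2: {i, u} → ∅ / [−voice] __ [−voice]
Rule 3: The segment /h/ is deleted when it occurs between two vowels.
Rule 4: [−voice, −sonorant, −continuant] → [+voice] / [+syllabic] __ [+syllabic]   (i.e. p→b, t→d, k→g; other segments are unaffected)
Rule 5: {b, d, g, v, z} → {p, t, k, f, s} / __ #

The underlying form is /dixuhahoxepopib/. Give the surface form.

dixhaoxebobip

Rule 1 (stop-cluster i-epenthesis): no segment meets the environment; /dixuhahoxepopib/ is unchanged.
Rule 2 (high vowel syncope): /u/ is a high vowel flanked by voiceless consonants /x/ and /h/, so it deletes. /dixuhahoxepopib/ → dixhahoxepopib.
Rule 3 (intervocalic h-deletion): /h/ occurs between vowels /a/ and /o/, so it deletes. /dixhahoxepopib/ → dixhaoxepopib.
Rule 4 (intervocalic voicing): /p/ is a voiceless stop between vowels /e/ and /o/, so it voices to [b]. /p/ is a voiceless stop between vowels /o/ and /i/, so it voices to [b]. /dixhaoxepopib/ → dixhaoxebobib.
Rule 5 (final devoicing): /b/ is a voiced obstruent in word-final position, so it devoices to [p]. /dixhaoxebobib/ → dixhaoxebobip.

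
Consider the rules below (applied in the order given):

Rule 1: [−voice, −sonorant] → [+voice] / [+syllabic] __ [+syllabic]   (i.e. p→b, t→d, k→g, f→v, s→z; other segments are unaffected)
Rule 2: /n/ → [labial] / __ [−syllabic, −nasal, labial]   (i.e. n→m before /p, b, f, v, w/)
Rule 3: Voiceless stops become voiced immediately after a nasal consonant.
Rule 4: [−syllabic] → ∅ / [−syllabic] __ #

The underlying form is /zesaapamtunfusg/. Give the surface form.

zezaabamdumfus

Rule 1 (intervocalic voicing): /s/ is a voiceless obstruent between vowels /e/ and /a/, so it voices to [z]. /p/ is a voiceless obstruent between vowels /a/ and /a/, so it voices to [b]. /zesaapamtunfusg/ → zezaabamtunfusg.
Rule 2 (nasal place assimilation): /n/ precedes the labial consonant /f/, so it assimilates in place to [m]. /zezaabamtunfusg/ → zezaabamtumfusg.
Rule 3 (post-nasal voicing): /t/ is a voiceless stop immediately after the nasal /m/, so it voices to [d]. /zezaabamtumfusg/ → zezaabamdumfusg.
Rule 4 (final cluster simplification): /g/ is the second consonant of a word-final cluster /sg/, so it deletes. /zezaabamdumfusg/ → zezaabamdumfus.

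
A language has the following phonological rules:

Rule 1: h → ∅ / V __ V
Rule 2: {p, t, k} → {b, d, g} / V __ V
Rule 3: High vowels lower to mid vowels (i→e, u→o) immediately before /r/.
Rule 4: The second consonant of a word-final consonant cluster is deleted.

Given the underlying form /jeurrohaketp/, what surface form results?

jeorroaget

Rule 1 (intervocalic h-deletion): /h/ occurs between vowels /o/ and /a/, so it deletes. /jeurrohaketp/ → jeurroaketp.
Rule 2 (intervocalic voicing): /k/ is a voiceless stop between vowels /a/ and /e/, so it voices to [g]. /jeurroaketp/ → jeurroagetp.
Rule 3 (pre-rhotic lowering): /u/ is a high vowel immediately before /r/, so it lowers to [o]. /jeurroagetp/ → jeorroagetp.
Rule 4 (final cluster simplification): /p/ is the second consonant of a word-final cluster /tp/, so it deletes. /jeorroagetp/ → jeorroaget.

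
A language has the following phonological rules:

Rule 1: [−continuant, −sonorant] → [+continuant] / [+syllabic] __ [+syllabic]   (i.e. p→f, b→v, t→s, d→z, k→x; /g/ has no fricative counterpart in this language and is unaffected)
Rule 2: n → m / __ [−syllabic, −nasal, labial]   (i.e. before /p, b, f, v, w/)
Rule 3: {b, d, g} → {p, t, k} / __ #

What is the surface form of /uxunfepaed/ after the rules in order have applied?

uxumfefaet

Rule 1 (intervocalic spirantization): /p/ is a stop between vowels /e/ and /a/, so it spirantizes to the fricative [f]. /uxunfepaed/ → uxunfefaed.
Rule 2 (nasal place assimilation): /n/ precedes the labial consonant /f/, so it assimilates in place to [m]. /uxunfefaed/ → uxumfefaed.
Rule 3 (final devoicing): /d/ is a voiced stop in word-final position, so it devoices to [t]. /uxumfefaed/ → uxumfefaet.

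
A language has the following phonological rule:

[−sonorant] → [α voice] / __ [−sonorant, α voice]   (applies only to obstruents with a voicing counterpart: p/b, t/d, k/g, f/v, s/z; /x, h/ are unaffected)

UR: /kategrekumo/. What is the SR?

No segment of /kategrekumo/ meets the structural description of the rule, so the form surfaces unchanged.

kategrekumo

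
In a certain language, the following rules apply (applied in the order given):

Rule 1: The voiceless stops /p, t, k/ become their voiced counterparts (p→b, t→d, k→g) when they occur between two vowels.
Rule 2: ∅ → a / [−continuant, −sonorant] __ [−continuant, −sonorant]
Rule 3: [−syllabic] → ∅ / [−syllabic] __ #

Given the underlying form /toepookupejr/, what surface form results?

Rule 1 (intervocalic voicing): /p/ is a voiceless stop between vowels /e/ and /o/, so it voices to [b]. /k/ is a voiceless stop between vowels /o/ and /u/, so it voices to [g]. /p/ is a voiceless stop between vowels /u/ and /e/, so it voices to [b]. /toepookupejr/ → toeboogubejr.
Rule 2 (stop-cluster a-epenthesis): no segment meets the environment; /toeboogubejr/ is unchanged.
Rule 3 (final cluster simplification): /r/ is the second consonant of a word-final cluster /jr/, so it deletes. /toeboogubejr/ → toeboogubej.

toeboogubej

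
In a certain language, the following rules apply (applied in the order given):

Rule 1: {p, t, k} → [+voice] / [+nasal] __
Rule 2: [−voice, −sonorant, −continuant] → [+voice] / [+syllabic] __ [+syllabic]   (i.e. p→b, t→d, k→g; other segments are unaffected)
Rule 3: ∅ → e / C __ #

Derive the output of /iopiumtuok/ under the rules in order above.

iobiumduoke

Rule 1 (post-nasal voicing): /t/ is a voiceless stop immediately after the nasal /m/, so it voices to [d]. /iopiumtuok/ → iopiumduok.
Rule 2 (intervocalic voicing): /p/ is a voiceless stop between vowels /o/ and /i/, so it voices to [b]. /iopiumduok/ → iobiumduok.
Rule 3 (final e-epenthesis): the form ends in the consonant /k/, so [e] is inserted word-finally. /iobiumduok/ → iobiumduoke.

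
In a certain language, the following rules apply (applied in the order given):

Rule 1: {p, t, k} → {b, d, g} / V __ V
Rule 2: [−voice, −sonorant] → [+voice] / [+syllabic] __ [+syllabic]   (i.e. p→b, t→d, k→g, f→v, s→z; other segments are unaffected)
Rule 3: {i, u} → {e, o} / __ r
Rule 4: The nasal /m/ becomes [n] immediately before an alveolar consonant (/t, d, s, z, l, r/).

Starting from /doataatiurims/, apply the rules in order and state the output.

Rule 1 (intervocalic voicing): /t/ is a voiceless stop between vowels /a/ and /a/, so it voices to [d]. /t/ is a voiceless stop between vowels /a/ and /i/, so it voices to [d]. /doataatiurims/ → doadaadiurims.
Rule 2 (intervocalic voicing): no segment meets the environment; /doadaadiurims/ is unchanged.
Rule 3 (pre-rhotic lowering): /u/ is a high vowel immediately before /r/, so it lowers to [o]. /doadaadiurims/ → doadaadiorims.
Rule 4 (nasal place assimilation): /m/ precedes the alveolar consonant /s/, so it assimilates in place to [n]. /doadaadiorims/ → doadaadiorins.

doadaadiorins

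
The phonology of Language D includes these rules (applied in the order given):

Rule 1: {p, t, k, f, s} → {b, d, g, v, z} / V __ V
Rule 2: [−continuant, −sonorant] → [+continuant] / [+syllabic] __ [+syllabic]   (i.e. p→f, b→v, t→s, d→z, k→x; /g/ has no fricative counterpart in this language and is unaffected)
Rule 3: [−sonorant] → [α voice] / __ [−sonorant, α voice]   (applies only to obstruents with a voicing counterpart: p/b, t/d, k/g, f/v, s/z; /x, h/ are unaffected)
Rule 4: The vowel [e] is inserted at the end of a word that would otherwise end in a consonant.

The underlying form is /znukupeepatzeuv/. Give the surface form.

Rule 1 (intervocalic voicing): /k/ is a voiceless obstruent between vowels /u/ and /u/, so it voices to [g]. /p/ is a voiceless obstruent between vowels /u/ and /e/, so it voices to [b]. /p/ is a voiceless obstruent between vowels /e/ and /a/, so it voices to [b]. /znukupeepatzeuv/ → znugubeebatzeuv.
Rule 2 (intervocalic spirantization): /b/ is a stop between vowels /u/ and /e/, so it spirantizes to the fricative [v]. /b/ is a stop between vowels /e/ and /a/, so it spirantizes to the fricative [v]. /znugubeebatzeuv/ → znuguveevatzeuv.
Rule 3 (regressive voicing assimilation): /t/ precedes the voiced obstruent /z/, so it voices to [d] by assimilation. /znuguveevatzeuv/ → znuguveevadzeuv.
Rule 4 (final e-epenthesis): the form ends in the consonant /v/, so [e] is inserted word-finally. /znuguveevadzeuv/ → znuguveevadzeuve.

znuguveevadzeuve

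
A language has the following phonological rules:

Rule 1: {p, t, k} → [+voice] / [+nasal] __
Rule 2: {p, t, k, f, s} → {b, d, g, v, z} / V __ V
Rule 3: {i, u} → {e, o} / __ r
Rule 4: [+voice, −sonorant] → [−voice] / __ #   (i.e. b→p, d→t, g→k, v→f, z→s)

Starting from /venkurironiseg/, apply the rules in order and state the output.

Rule 1 (post-nasal voicing): /k/ is a voiceless stop immediately after the nasal /n/, so it voices to [g]. /venkurironiseg/ → vengurironiseg.
Rule 2 (intervocalic voicing): /s/ is a voiceless obstruent between vowels /i/ and /e/, so it voices to [z]. /vengurironiseg/ → vengurironizeg.
Rule 3 (pre-rhotic lowering): /u/ is a high vowel immediately before /r/, so it lowers to [o]. /i/ is a high vowel immediately before /r/, so it lowers to [e]. /vengurironizeg/ → vengoreronizeg.
Rule 4 (final devoicing): /g/ is a voiced obstruent in word-final position, so it devoices to [k]. /vengoreronizeg/ → vengoreronizek.

vengoreronizek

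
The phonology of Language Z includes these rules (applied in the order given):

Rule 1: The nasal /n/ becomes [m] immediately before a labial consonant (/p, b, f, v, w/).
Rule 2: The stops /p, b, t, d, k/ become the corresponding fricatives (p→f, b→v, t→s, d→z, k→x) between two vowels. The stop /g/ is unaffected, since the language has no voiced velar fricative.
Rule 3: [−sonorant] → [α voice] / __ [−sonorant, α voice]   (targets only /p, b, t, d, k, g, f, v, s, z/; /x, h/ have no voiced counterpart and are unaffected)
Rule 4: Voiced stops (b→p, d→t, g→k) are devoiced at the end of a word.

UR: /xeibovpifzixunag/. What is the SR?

Rule 1 (nasal place assimilation): no segment meets the environment; /xeibovpifzixunag/ is unchanged.
Rule 2 (intervocalic spirantization): /b/ is a stop between vowels /i/ and /o/, so it spirantizes to the fricative [v]. /xeibovpifzixunag/ → xeivovpifzixunag.
Rule 3 (regressive voicing assimilation): /v/ precedes the voiceless obstruent /p/, so it devoices to [f] by assimilation. /f/ precedes the voiced obstruent /z/, so it voices to [v] by assimilation. /xeivovpifzixunag/ → xeivofpivzixunag.
Rule 4 (final devoicing): /g/ is a voiced stop in word-final position, so it devoices to [k]. /xeivofpivzixunag/ → xeivofpivzixunak.

xeivofpivzixunak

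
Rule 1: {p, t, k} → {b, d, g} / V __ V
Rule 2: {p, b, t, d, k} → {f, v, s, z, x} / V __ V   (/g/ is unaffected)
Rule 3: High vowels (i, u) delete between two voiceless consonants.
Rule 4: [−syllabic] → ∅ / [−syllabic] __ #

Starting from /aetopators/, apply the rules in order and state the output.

Rule 1 (intervocalic voicing): /t/ is a voiceless stop between vowels /e/ and /o/, so it voices to [d]. /p/ is a voiceless stop between vowels /o/ and /a/, so it voices to [b]. /t/ is a voiceless stop between vowels /a/ and /o/, so it voices to [d]. /aetopators/ → aedobadors.
Rule 2 (intervocalic spirantization): /d/ is a stop between vowels /e/ and /o/, so it spirantizes to the fricative [z]. /b/ is a stop between vowels /o/ and /a/, so it spirantizes to the fricative [v]. /d/ is a stop between vowels /a/ and /o/, so it spirantizes to the fricative [z]. /aedobadors/ → aezovazors.
Rule 3 (high vowel syncope): no segment meets the environment; /aezovazors/ is unchanged.
Rule 4 (final cluster simplification): /s/ is the second consonant of a word-final cluster /rs/, so it deletes. /aezovazors/ → aezovazor.

aezovazor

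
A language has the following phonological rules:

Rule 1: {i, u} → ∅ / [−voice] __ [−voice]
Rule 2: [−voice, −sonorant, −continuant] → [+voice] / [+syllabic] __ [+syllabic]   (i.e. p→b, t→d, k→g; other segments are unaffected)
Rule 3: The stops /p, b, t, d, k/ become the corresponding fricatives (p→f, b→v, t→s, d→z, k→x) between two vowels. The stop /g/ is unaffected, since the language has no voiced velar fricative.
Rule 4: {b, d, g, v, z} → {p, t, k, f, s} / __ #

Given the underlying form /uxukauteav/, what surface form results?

uxkauzeaf

Rule 1 (high vowel syncope): /u/ is a high vowel flanked by voiceless consonants /x/ and /k/, so it deletes. /uxukauteav/ → uxkauteav.
Rule 2 (intervocalic voicing): /t/ is a voiceless stop between vowels /u/ and /e/, so it voices to [d]. /uxkauteav/ → uxkaudeav.
Rule 3 (intervocalic spirantization): /d/ is a stop between vowels /u/ and /e/, so it spirantizes to the fricative [z]. /uxkaudeav/ → uxkauzeav.
Rule 4 (final devoicing): /v/ is a voiced obstruent in word-final position, so it devoices to [f]. /uxkauzeav/ → uxkauzeaf.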